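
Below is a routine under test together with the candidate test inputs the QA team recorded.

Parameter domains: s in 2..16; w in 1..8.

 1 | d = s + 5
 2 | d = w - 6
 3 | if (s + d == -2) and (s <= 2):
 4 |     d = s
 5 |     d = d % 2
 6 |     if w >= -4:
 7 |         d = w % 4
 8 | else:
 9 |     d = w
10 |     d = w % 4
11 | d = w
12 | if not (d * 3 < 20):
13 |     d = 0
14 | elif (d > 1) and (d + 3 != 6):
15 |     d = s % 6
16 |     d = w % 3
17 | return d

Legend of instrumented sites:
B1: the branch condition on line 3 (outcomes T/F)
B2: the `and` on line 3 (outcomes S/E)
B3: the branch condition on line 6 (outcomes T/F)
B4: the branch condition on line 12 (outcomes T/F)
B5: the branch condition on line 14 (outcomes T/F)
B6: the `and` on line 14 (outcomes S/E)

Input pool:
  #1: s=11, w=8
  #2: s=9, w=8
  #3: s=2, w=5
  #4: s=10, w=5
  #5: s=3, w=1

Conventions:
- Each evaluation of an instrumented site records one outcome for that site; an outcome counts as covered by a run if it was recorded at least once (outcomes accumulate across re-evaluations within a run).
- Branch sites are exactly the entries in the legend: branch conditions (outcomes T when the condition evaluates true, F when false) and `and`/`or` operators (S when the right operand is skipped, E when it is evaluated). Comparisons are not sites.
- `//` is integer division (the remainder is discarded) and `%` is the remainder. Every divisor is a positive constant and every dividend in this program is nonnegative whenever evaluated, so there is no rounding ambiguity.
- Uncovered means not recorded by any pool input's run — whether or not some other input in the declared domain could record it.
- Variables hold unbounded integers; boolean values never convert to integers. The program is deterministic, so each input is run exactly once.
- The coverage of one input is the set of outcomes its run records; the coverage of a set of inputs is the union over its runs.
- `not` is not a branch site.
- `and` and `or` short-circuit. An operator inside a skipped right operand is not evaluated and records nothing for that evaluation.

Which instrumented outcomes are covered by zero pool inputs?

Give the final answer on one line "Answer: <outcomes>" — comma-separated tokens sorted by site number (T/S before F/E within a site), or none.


#1 (s=11, w=8) -> B2->S, B1->F, B4->T; covered: B1=F, B2=S, B4=T
#2 (s=9, w=8) -> B2->S, B1->F, B4->T; covered: B1=F, B2=S, B4=T
#3 (s=2, w=5) -> B2->S, B1->F, B4->F, B6->E, B5->T; covered: B1=F, B2=S, B4=F, B5=T, B6=E
#4 (s=10, w=5) -> B2->S, B1->F, B4->F, B6->E, B5->T; covered: B1=F, B2=S, B4=F, B5=T, B6=E
#5 (s=3, w=1) -> B2->E, B1->F, B4->F, B6->S, B5->F; covered: B1=F, B2=E, B4=F, B5=F, B6=S
union over the pool: B1=F, B2=S, B2=E, B4=T, B4=F, B5=T, B5=F, B6=S, B6=E
uncovered (3 of 12): B1=T, B3=T, B3=F
Answer: B1=T, B3=T, B3=F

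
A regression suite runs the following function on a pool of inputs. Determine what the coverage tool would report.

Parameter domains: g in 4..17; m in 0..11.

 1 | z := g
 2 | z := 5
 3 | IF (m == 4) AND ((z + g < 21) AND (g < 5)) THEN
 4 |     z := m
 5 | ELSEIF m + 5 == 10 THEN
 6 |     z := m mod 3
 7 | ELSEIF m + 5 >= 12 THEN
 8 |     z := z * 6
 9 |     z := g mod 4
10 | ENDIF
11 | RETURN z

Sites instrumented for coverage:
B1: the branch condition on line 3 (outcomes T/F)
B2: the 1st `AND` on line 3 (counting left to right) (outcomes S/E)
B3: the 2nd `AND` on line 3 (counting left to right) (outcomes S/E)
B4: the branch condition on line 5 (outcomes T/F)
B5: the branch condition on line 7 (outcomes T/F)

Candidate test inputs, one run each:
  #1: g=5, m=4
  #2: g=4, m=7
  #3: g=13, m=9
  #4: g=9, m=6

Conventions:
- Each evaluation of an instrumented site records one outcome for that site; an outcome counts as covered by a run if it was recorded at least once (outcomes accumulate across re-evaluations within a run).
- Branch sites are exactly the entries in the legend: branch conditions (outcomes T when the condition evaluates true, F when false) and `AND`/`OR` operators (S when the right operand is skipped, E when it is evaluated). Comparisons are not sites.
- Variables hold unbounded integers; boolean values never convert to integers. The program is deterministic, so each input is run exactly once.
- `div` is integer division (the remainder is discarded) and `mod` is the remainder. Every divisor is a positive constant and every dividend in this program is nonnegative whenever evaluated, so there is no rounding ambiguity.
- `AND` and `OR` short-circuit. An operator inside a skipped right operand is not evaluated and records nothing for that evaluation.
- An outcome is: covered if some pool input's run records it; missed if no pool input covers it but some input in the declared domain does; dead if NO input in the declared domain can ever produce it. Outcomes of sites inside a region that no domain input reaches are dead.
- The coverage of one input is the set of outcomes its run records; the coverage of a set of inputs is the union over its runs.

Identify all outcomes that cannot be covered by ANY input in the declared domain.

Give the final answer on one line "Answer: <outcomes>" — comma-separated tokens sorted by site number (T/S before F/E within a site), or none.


running all 168 domain inputs and tallying outcomes:
  reachable outcomes have witnesses, e.g. B1=T (e.g. g=4, m=4), B1=F (e.g. g=4, m=0), B2=S (e.g. g=4, m=0), B2=E (e.g. g=4, m=4)
Answer: none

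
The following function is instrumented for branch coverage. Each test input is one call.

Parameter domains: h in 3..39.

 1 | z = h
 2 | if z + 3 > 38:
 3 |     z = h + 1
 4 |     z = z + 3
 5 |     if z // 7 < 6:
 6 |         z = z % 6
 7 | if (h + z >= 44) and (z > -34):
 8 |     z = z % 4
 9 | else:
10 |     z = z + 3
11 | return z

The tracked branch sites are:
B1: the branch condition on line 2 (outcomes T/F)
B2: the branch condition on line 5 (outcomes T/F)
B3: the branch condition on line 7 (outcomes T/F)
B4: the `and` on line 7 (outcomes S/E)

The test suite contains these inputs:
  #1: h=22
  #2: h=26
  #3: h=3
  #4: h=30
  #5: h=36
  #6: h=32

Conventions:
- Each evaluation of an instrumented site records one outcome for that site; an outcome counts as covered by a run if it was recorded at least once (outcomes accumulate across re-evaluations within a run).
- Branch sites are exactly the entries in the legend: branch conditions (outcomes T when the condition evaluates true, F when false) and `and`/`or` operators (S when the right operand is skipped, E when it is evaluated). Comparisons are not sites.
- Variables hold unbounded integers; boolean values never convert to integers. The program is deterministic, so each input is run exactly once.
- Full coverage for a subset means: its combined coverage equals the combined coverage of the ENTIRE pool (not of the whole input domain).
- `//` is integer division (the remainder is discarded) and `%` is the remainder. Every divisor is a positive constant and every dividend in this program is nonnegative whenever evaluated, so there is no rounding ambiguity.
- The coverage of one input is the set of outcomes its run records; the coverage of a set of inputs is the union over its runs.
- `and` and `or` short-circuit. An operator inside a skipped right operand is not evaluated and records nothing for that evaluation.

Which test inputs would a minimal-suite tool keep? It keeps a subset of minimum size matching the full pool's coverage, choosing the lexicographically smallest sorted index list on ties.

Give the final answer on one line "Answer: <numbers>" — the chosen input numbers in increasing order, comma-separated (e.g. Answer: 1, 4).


input #1 (h=22): events B1->F, B4->E, B3->T; covers B1=F, B3=T, B4=E
input #2 (h=26): events B1->F, B4->E, B3->T; covers B1=F, B3=T, B4=E
input #3 (h=3): events B1->F, B4->S, B3->F; covers B1=F, B3=F, B4=S
input #4 (h=30): events B1->F, B4->E, B3->T; covers B1=F, B3=T, B4=E
input #5 (h=36): events B1->T, B2->T, B4->S, B3->F; covers B1=T, B2=T, B3=F, B4=S
input #6 (h=32): events B1->F, B4->E, B3->T; covers B1=F, B3=T, B4=E
union over all inputs: B1=T, B1=F, B2=T, B3=T, B3=F, B4=S, B4=E (7 outcomes)
every size-1 subset falls short of the 7 outcomes (best: 4/7)
the canonical winner is {1, 5}: size 2, full 7-outcome coverage, earliest index list among size-2 covers
Answer: 1, 5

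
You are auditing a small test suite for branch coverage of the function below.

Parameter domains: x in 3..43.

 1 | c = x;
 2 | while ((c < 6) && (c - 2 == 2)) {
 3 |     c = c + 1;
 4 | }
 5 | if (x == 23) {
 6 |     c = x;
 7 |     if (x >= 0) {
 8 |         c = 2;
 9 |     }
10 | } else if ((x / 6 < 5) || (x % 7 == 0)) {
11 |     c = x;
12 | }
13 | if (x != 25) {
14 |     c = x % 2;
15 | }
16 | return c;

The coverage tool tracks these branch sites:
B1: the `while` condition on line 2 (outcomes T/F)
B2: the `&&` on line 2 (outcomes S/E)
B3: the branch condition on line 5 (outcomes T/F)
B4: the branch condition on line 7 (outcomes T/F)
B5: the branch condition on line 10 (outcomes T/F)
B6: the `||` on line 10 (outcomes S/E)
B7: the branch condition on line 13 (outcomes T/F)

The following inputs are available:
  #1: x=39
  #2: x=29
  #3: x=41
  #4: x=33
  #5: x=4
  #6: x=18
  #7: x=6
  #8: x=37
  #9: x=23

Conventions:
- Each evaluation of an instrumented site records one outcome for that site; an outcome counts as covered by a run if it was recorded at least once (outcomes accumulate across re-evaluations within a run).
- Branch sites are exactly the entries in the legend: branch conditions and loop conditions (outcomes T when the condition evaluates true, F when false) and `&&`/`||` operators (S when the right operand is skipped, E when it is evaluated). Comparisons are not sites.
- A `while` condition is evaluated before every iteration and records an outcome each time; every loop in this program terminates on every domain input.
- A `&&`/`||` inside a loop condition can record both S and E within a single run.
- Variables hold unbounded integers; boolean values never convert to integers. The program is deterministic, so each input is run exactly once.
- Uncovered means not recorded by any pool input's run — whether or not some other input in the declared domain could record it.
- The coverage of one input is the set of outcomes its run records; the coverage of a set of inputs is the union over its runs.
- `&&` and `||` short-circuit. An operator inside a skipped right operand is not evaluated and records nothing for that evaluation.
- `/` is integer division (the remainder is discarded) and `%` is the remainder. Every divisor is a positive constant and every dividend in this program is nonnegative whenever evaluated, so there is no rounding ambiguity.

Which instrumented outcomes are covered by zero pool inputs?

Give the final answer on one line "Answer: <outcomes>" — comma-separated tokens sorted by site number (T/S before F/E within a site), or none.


#1 (x=39) -> B2->S, B1->F, B3->F, B6->E, B5->F, B7->T; covered: B1=F, B2=S, B3=F, B5=F, B6=E, B7=T
#2 (x=29) -> B2->S, B1->F, B3->F, B6->S, B5->T, B7->T; covered: B1=F, B2=S, B3=F, B5=T, B6=S, B7=T
#3 (x=41) -> B2->S, B1->F, B3->F, B6->E, B5->F, B7->T; covered: B1=F, B2=S, B3=F, B5=F, B6=E, B7=T
#4 (x=33) -> B2->S, B1->F, B3->F, B6->E, B5->F, B7->T; covered: B1=F, B2=S, B3=F, B5=F, B6=E, B7=T
#5 (x=4) -> B2->E, B1->T, B2->E, B1->F, B3->F, B6->S, B5->T, B7->T; covered: B1=T, B1=F, B2=E, B3=F, B5=T, B6=S, B7=T
#6 (x=18) -> B2->S, B1->F, B3->F, B6->S, B5->T, B7->T; covered: B1=F, B2=S, B3=F, B5=T, B6=S, B7=T
#7 (x=6) -> B2->S, B1->F, B3->F, B6->S, B5->T, B7->T; covered: B1=F, B2=S, B3=F, B5=T, B6=S, B7=T
#8 (x=37) -> B2->S, B1->F, B3->F, B6->E, B5->F, B7->T; covered: B1=F, B2=S, B3=F, B5=F, B6=E, B7=T
#9 (x=23) -> B2->S, B1->F, B3->T, B4->T, B7->T; covered: B1=F, B2=S, B3=T, B4=T, B7=T
union over the pool: B1=T, B1=F, B2=S, B2=E, B3=T, B3=F, B4=T, B5=T, B5=F, B6=S, B6=E, B7=T
uncovered (2 of 14): B4=F, B7=F
Answer: B4=F, B7=F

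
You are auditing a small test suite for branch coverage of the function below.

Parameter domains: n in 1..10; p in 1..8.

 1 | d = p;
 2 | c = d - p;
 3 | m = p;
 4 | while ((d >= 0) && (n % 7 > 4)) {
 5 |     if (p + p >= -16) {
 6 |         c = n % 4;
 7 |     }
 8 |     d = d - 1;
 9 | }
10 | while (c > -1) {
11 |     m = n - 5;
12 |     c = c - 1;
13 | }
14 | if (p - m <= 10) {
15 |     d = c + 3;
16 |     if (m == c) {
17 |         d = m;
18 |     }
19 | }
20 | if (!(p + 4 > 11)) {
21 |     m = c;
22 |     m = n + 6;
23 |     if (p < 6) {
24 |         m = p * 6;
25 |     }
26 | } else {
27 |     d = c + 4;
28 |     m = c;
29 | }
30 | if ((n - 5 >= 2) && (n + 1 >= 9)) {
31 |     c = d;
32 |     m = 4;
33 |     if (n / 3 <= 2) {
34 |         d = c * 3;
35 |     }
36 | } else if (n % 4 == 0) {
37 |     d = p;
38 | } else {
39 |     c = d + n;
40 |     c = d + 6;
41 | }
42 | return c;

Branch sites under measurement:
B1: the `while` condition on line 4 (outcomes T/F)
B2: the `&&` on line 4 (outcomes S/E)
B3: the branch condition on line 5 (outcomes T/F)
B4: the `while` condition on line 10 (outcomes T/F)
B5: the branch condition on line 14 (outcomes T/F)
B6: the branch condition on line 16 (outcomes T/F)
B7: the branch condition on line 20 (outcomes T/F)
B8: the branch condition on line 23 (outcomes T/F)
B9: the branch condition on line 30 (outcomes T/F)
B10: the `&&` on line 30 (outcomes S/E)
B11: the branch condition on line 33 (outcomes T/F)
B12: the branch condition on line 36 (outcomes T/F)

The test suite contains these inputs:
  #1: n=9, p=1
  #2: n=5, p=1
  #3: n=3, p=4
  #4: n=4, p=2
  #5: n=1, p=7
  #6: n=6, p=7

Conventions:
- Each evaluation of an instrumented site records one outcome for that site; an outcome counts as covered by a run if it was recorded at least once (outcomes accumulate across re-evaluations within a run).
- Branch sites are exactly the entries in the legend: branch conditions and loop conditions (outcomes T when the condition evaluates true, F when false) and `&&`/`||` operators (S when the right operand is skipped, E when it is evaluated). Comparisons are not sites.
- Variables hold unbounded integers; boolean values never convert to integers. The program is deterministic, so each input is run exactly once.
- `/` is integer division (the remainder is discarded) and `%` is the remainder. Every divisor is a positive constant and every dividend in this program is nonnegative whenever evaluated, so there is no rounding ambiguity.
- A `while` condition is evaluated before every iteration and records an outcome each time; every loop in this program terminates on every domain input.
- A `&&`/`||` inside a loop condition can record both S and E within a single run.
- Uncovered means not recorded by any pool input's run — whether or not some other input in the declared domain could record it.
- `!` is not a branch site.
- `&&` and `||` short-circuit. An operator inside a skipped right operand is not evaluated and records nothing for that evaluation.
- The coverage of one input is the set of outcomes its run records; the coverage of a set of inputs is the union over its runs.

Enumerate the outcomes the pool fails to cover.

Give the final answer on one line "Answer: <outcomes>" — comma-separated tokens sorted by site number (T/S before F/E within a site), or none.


test 1 (n=9, p=1) fires B2->E, B1->F, B4->T, B4->F, B5->T, B6->F, B7->T, B8->T, B10->E, B9->T, B11->F; hits B1=F, B2=E, B4=T, B4=F, B5=T, B6=F, B7=T, B8=T, B9=T, B10=E, B11=F
test 2 (n=5, p=1) fires B2->E, B1->T, B3->T, B2->E, B1->T, B3->T, B2->S, B1->F, B4->T, B4->T, B4->F, B5->T, B6->F, B7->T, ...; hits B1=T, B1=F, B2=S, B2=E, B3=T, B4=T, B4=F, B5=T, B6=F, B7=T, B8=T, B9=F, B10=S, B12=F
test 3 (n=3, p=4) fires B2->E, B1->F, B4->T, B4->F, B5->T, B6->F, B7->T, B8->T, B10->S, B9->F, B12->F; hits B1=F, B2=E, B4=T, B4=F, B5=T, B6=F, B7=T, B8=T, B9=F, B10=S, B12=F
test 4 (n=4, p=2) fires B2->E, B1->F, B4->T, B4->F, B5->T, B6->T, B7->T, B8->T, B10->S, B9->F, B12->T; hits B1=F, B2=E, B4=T, B4=F, B5=T, B6=T, B7=T, B8=T, B9=F, B10=S, B12=T
test 5 (n=1, p=7) fires B2->E, B1->F, B4->T, B4->F, B5->F, B7->T, B8->F, B10->S, B9->F, B12->F; hits B1=F, B2=E, B4=T, B4=F, B5=F, B7=T, B8=F, B9=F, B10=S, B12=F
test 6 (n=6, p=7) fires B2->E, B1->T, B3->T, B2->E, B1->T, B3->T, B2->E, B1->T, B3->T, B2->E, B1->T, B3->T, B2->E, B1->T, ...; hits B1=T, B1=F, B2=S, B2=E, B3=T, B4=T, B4=F, B5=T, B6=F, B7=T, B8=F, B9=F, B10=S, B12=F
union over the pool: B1=T, B1=F, B2=S, B2=E, B3=T, B4=T, B4=F, B5=T, B5=F, B6=T, B6=F, B7=T, B8=T, B8=F, B9=T, B9=F, B10=S, B10=E, B11=F, B12=T, B12=F
uncovered (3 of 24): B3=F, B7=F, B11=T
Answer: B3=F, B7=F, B11=T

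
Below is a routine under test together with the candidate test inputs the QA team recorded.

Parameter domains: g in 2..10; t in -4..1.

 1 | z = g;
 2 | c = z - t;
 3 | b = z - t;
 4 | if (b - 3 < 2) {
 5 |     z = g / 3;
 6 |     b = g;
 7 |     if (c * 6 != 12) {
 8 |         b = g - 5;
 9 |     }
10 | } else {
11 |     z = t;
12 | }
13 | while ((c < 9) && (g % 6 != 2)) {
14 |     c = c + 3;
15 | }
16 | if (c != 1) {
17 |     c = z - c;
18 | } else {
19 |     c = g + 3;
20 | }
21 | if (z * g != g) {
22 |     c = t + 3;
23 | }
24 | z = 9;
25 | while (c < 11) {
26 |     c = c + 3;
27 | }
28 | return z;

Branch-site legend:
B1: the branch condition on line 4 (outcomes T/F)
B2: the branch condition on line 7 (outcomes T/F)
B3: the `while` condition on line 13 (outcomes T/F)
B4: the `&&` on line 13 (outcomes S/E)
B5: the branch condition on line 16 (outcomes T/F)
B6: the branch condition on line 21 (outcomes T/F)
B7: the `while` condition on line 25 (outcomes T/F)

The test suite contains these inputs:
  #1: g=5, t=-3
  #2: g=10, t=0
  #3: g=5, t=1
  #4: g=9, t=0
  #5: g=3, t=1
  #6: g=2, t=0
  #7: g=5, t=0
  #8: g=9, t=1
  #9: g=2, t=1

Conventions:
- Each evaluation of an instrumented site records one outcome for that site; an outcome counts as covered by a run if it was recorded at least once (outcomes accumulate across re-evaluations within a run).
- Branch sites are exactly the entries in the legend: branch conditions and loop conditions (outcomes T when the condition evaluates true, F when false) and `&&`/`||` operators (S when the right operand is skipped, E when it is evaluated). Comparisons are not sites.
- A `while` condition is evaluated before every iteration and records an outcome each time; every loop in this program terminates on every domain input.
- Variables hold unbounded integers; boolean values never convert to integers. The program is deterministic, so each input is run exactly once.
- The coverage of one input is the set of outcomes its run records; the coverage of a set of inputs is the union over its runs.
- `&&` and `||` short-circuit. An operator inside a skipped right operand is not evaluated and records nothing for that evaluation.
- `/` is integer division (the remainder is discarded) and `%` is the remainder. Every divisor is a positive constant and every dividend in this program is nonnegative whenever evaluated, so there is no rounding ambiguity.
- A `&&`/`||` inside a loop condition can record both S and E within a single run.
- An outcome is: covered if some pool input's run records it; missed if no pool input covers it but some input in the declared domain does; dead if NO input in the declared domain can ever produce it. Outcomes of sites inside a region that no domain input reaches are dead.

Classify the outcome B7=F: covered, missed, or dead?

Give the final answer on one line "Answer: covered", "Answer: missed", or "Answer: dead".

B7=F is recorded by pool input(s) 1, 2, 3, 4, 5, 6, 7, 8, 9 -> covered

Answer: covered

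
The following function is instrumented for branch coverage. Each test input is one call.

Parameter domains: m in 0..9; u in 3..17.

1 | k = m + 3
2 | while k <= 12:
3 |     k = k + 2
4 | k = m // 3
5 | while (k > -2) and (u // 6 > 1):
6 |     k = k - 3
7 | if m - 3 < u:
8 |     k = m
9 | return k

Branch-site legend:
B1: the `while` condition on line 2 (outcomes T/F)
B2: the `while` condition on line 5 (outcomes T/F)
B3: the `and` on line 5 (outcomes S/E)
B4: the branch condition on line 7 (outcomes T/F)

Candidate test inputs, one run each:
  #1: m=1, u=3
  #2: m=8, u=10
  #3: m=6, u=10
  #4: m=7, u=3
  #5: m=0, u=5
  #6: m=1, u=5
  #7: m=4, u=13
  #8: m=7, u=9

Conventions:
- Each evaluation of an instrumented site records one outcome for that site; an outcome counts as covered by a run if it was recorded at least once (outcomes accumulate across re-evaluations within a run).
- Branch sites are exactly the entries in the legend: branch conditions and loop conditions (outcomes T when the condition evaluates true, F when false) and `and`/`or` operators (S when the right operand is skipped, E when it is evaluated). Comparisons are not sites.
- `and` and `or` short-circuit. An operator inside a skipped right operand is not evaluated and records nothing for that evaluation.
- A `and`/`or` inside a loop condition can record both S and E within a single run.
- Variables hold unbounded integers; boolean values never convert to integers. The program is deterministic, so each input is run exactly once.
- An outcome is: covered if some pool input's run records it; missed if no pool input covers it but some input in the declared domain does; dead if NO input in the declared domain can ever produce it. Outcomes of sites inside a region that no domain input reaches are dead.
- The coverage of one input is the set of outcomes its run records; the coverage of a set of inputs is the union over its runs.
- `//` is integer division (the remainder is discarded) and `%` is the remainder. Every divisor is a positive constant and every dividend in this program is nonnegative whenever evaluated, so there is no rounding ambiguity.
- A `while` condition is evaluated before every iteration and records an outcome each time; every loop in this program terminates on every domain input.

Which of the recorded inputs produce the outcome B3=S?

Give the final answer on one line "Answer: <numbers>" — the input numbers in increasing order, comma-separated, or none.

input #1 (m=1, u=3): never hits B3=S
input #2 (m=8, u=10): never hits B3=S
input #3 (m=6, u=10): never hits B3=S
input #4 (m=7, u=3): never hits B3=S
input #5 (m=0, u=5): never hits B3=S
input #6 (m=1, u=5): never hits B3=S
input #7 (m=4, u=13): hits B3=S
input #8 (m=7, u=9): never hits B3=S

Answer: 7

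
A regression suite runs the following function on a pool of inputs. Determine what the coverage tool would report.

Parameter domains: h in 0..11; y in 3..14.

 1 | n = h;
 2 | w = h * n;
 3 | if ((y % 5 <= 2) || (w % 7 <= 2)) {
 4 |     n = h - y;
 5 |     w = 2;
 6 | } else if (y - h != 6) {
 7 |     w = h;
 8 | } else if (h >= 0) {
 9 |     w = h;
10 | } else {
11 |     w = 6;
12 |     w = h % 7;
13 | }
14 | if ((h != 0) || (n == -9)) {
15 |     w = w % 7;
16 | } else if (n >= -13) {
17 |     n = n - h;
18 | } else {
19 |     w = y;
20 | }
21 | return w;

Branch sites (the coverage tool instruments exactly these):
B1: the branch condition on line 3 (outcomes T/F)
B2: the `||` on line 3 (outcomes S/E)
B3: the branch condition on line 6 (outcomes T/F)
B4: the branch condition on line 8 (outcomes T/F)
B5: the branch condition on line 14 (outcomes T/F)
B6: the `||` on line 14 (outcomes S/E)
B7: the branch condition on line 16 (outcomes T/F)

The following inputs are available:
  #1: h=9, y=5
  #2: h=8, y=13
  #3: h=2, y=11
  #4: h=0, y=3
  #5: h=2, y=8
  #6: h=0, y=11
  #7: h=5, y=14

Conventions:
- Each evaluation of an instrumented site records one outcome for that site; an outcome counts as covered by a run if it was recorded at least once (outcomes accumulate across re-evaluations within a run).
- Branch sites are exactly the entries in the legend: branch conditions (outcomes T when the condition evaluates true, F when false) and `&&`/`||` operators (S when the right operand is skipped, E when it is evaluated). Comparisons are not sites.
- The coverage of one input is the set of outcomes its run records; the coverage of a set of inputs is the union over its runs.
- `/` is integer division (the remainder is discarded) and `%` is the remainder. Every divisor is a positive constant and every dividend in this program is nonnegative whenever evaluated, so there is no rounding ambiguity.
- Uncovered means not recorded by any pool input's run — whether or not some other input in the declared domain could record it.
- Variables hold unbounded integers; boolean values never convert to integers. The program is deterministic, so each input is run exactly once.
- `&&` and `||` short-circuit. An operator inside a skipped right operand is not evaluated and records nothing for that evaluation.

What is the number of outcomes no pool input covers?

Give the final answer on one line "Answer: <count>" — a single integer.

#1 (h=9, y=5) -> B2->S, B1->T, B6->S, B5->T; covered: B1=T, B2=S, B5=T, B6=S
#2 (h=8, y=13) -> B2->E, B1->T, B6->S, B5->T; covered: B1=T, B2=E, B5=T, B6=S
#3 (h=2, y=11) -> B2->S, B1->T, B6->S, B5->T; covered: B1=T, B2=S, B5=T, B6=S
#4 (h=0, y=3) -> B2->E, B1->T, B6->E, B5->F, B7->T; covered: B1=T, B2=E, B5=F, B6=E, B7=T
#5 (h=2, y=8) -> B2->E, B1->F, B3->F, B4->T, B6->S, B5->T; covered: B1=F, B2=E, B3=F, B4=T, B5=T, B6=S
#6 (h=0, y=11) -> B2->S, B1->T, B6->E, B5->F, B7->T; covered: B1=T, B2=S, B5=F, B6=E, B7=T
#7 (h=5, y=14) -> B2->E, B1->F, B3->T, B6->S, B5->T; covered: B1=F, B2=E, B3=T, B5=T, B6=S
union over the pool: B1=T, B1=F, B2=S, B2=E, B3=T, B3=F, B4=T, B5=T, B5=F, B6=S, B6=E, B7=T
uncovered (2 of 14): B4=F, B7=F

Answer: 2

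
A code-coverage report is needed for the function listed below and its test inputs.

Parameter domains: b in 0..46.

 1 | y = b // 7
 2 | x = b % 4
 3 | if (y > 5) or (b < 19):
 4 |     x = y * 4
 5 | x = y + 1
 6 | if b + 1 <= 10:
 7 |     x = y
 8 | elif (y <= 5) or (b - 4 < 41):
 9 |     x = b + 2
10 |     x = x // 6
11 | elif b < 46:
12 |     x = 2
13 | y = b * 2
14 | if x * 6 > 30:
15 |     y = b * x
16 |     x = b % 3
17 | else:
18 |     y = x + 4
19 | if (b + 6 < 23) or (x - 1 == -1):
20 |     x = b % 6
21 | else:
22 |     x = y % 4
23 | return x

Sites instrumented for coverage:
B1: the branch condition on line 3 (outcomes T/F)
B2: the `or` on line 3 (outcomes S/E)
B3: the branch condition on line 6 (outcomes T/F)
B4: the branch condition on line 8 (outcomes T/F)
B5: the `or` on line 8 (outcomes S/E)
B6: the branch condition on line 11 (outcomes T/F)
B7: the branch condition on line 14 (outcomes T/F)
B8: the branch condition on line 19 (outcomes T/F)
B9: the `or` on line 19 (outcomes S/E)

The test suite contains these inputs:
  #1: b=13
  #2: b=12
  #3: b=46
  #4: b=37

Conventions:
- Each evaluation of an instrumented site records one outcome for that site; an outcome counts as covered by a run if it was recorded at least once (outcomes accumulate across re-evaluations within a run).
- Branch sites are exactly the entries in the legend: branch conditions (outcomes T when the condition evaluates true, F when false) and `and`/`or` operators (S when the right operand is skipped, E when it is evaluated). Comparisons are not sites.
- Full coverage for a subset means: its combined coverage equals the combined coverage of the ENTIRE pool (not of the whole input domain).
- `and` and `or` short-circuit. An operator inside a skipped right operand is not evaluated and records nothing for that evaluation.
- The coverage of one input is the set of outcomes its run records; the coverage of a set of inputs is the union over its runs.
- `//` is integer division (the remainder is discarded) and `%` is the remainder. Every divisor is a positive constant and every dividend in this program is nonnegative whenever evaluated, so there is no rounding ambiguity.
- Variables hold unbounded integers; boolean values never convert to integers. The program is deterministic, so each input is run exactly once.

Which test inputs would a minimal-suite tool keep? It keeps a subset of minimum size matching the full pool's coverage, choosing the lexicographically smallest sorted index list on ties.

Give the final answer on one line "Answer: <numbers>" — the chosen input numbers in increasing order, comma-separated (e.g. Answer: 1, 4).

#1 (b=13) -> B2->E, B1->T, B3->F, B5->S, B4->T, B7->F, B9->S, B8->T; covered: B1=T, B2=E, B3=F, B4=T, B5=S, B7=F, B8=T, B9=S
#2 (b=12) -> B2->E, B1->T, B3->F, B5->S, B4->T, B7->F, B9->S, B8->T; covered: B1=T, B2=E, B3=F, B4=T, B5=S, B7=F, B8=T, B9=S
#3 (b=46) -> B2->S, B1->T, B3->F, B5->E, B4->F, B6->F, B7->T, B9->E, B8->F; covered: B1=T, B2=S, B3=F, B4=F, B5=E, B6=F, B7=T, B8=F, B9=E
#4 (b=37) -> B2->E, B1->F, B3->F, B5->S, B4->T, B7->T, B9->E, B8->F; covered: B1=F, B2=E, B3=F, B4=T, B5=S, B7=T, B8=F, B9=E
the full pool covers 16 outcomes: B1=T, B1=F, B2=S, B2=E, B3=F, B4=T, B4=F, B5=S, B5=E, B6=F, B7=T, B7=F, B8=T, B8=F, B9=S, B9=E
no size-1 subset reaches all 16 outcomes (best union: 9/16)
no size-2 subset reaches all 16 outcomes (best union: 15/16)
at size 3, {1, 3, 4} reaches all 16 outcomes; every lexicographically earlier size-3 subset fails

Answer: 1, 3, 4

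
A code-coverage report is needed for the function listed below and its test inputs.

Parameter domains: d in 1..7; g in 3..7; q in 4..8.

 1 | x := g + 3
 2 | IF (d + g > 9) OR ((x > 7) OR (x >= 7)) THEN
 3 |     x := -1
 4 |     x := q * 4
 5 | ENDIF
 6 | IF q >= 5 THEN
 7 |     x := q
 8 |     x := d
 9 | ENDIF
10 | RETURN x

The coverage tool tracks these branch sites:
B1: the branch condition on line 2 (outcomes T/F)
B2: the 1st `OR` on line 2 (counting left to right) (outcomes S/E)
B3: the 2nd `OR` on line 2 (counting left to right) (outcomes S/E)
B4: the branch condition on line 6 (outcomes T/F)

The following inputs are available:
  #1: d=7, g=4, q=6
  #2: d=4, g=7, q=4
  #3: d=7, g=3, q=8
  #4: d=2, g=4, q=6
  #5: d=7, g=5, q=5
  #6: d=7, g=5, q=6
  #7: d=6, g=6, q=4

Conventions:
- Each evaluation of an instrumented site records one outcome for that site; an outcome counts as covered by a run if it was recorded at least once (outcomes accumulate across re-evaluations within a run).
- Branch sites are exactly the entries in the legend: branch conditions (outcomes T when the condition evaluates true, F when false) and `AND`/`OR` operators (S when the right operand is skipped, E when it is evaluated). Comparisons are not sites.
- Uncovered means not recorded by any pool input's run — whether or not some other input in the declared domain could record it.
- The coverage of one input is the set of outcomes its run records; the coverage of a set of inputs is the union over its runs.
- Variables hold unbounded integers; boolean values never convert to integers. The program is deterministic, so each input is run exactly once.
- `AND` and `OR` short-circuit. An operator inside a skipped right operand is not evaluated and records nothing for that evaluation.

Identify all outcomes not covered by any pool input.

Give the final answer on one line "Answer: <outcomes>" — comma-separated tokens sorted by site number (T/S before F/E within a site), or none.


test 1 (d=7, g=4, q=6) fires B2->S, B1->T, B4->T; hits B1=T, B2=S, B4=T
test 2 (d=4, g=7, q=4) fires B2->S, B1->T, B4->F; hits B1=T, B2=S, B4=F
test 3 (d=7, g=3, q=8) fires B2->S, B1->T, B4->T; hits B1=T, B2=S, B4=T
test 4 (d=2, g=4, q=6) fires B2->E, B3->E, B1->T, B4->T; hits B1=T, B2=E, B3=E, B4=T
test 5 (d=7, g=5, q=5) fires B2->S, B1->T, B4->T; hits B1=T, B2=S, B4=T
test 6 (d=7, g=5, q=6) fires B2->S, B1->T, B4->T; hits B1=T, B2=S, B4=T
test 7 (d=6, g=6, q=4) fires B2->S, B1->T, B4->F; hits B1=T, B2=S, B4=F
union over the pool: B1=T, B2=S, B2=E, B3=E, B4=T, B4=F
uncovered (2 of 8): B1=F, B3=S
Answer: B1=F, B3=S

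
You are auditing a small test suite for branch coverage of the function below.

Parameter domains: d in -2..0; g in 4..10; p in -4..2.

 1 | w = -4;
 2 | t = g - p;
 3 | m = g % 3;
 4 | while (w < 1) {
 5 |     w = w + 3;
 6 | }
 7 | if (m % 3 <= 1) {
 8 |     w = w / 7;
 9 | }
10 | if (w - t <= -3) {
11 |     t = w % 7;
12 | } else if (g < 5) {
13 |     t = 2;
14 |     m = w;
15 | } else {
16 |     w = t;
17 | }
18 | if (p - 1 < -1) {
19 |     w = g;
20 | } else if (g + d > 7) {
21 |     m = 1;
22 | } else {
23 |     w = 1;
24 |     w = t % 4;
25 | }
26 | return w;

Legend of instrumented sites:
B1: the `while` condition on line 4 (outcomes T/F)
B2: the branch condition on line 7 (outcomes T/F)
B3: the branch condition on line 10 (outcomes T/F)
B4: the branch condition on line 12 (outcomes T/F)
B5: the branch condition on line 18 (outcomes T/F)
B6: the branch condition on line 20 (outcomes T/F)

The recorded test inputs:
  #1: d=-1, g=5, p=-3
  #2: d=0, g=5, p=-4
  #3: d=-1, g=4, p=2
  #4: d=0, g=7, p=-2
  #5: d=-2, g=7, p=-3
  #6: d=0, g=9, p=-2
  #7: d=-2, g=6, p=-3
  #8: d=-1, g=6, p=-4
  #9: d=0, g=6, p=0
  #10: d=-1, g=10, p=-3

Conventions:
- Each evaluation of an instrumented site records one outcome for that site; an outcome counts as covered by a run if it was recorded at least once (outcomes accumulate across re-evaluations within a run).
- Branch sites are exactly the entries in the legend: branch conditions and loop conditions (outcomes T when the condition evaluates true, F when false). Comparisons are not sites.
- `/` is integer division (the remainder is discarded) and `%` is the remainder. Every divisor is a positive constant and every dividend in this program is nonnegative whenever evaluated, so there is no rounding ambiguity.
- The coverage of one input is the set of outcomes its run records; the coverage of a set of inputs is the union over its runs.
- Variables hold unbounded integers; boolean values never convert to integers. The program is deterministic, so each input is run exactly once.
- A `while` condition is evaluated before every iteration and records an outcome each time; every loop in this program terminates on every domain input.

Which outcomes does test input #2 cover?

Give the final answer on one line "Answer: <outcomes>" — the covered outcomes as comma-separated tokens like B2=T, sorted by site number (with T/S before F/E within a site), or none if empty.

Tracing the run of input #2 (d=0, g=5, p=-4):
  B1->T, B1->T, B1->F, B2->F, B3->T, B5->T
as a set, this run covers: B1=T, B1=F, B2=F, B3=T, B5=T

Answer: B1=T, B1=F, B2=F, B3=T, B5=T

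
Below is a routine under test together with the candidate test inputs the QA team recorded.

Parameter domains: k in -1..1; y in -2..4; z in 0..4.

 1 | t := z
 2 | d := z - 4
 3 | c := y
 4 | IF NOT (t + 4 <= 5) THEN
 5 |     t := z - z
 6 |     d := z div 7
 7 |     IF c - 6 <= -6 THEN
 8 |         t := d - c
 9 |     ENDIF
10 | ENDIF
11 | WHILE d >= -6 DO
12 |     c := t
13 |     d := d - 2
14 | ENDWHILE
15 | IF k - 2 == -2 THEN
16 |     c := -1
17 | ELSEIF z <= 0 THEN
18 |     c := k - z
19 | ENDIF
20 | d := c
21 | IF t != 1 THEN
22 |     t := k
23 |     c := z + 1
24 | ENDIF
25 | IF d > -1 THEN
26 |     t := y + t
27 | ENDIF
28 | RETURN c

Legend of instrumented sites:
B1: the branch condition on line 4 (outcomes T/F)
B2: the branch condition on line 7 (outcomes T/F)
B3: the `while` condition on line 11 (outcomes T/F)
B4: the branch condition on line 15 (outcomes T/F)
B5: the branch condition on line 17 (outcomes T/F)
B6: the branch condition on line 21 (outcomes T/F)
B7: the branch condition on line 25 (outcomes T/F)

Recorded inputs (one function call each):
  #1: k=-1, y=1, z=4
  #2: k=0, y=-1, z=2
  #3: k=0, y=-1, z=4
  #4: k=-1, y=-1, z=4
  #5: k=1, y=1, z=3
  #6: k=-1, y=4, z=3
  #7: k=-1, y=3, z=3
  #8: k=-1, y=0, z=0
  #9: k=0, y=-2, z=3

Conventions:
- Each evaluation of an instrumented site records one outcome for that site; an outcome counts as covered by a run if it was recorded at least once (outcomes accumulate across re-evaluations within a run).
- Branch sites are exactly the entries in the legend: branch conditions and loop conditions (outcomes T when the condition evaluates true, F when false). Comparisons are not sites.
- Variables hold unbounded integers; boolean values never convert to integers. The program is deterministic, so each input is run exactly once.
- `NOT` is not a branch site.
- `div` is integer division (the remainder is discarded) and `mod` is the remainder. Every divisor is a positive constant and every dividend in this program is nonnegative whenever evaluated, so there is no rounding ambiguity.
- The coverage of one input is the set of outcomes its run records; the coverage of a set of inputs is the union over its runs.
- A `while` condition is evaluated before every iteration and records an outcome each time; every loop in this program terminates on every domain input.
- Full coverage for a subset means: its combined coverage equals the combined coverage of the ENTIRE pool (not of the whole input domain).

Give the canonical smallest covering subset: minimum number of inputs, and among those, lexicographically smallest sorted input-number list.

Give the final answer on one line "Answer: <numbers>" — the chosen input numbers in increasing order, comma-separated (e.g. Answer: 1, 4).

run #1 (k=-1, y=1, z=4) runs B1->T, B2->F, B3->T, B3->T, B3->T, B3->T, B3->F, B4->F, B5->F, B6->T, B7->T; records B1=T, B2=F, B3=T, B3=F, B4=F, B5=F, B6=T, B7=T
run #2 (k=0, y=-1, z=2) runs B1->T, B2->T, B3->T, B3->T, B3->T, B3->T, B3->F, B4->T, B6->F, B7->F; records B1=T, B2=T, B3=T, B3=F, B4=T, B6=F, B7=F
run #3 (k=0, y=-1, z=4) runs B1->T, B2->T, B3->T, B3->T, B3->T, B3->T, B3->F, B4->T, B6->F, B7->F; records B1=T, B2=T, B3=T, B3=F, B4=T, B6=F, B7=F
run #4 (k=-1, y=-1, z=4) runs B1->T, B2->T, B3->T, B3->T, B3->T, B3->T, B3->F, B4->F, B5->F, B6->F, B7->T; records B1=T, B2=T, B3=T, B3=F, B4=F, B5=F, B6=F, B7=T
run #5 (k=1, y=1, z=3) runs B1->T, B2->F, B3->T, B3->T, B3->T, B3->T, B3->F, B4->F, B5->F, B6->T, B7->T; records B1=T, B2=F, B3=T, B3=F, B4=F, B5=F, B6=T, B7=T
run #6 (k=-1, y=4, z=3) runs B1->T, B2->F, B3->T, B3->T, B3->T, B3->T, B3->F, B4->F, B5->F, B6->T, B7->T; records B1=T, B2=F, B3=T, B3=F, B4=F, B5=F, B6=T, B7=T
run #7 (k=-1, y=3, z=3) runs B1->T, B2->F, B3->T, B3->T, B3->T, B3->T, B3->F, B4->F, B5->F, B6->T, B7->T; records B1=T, B2=F, B3=T, B3=F, B4=F, B5=F, B6=T, B7=T
run #8 (k=-1, y=0, z=0) runs B1->F, B3->T, B3->T, B3->F, B4->F, B5->T, B6->T, B7->F; records B1=F, B3=T, B3=F, B4=F, B5=T, B6=T, B7=F
run #9 (k=0, y=-2, z=3) runs B1->T, B2->T, B3->T, B3->T, B3->T, B3->T, B3->F, B4->T, B6->T, B7->F; records B1=T, B2=T, B3=T, B3=F, B4=T, B6=T, B7=F
together the pool reaches 14 outcomes: B1=T, B1=F, B2=T, B2=F, B3=T, B3=F, B4=T, B4=F, B5=T, B5=F, B6=T, B6=F, B7=T, B7=F
no size-1 subset reaches all 14 outcomes (best union: 8/14)
no size-2 subset reaches all 14 outcomes (best union: 12/14)
the canonical winner is {1, 2, 8}: size 3, full 14-outcome coverage, earliest index list among size-3 covers

Answer: 1, 2, 8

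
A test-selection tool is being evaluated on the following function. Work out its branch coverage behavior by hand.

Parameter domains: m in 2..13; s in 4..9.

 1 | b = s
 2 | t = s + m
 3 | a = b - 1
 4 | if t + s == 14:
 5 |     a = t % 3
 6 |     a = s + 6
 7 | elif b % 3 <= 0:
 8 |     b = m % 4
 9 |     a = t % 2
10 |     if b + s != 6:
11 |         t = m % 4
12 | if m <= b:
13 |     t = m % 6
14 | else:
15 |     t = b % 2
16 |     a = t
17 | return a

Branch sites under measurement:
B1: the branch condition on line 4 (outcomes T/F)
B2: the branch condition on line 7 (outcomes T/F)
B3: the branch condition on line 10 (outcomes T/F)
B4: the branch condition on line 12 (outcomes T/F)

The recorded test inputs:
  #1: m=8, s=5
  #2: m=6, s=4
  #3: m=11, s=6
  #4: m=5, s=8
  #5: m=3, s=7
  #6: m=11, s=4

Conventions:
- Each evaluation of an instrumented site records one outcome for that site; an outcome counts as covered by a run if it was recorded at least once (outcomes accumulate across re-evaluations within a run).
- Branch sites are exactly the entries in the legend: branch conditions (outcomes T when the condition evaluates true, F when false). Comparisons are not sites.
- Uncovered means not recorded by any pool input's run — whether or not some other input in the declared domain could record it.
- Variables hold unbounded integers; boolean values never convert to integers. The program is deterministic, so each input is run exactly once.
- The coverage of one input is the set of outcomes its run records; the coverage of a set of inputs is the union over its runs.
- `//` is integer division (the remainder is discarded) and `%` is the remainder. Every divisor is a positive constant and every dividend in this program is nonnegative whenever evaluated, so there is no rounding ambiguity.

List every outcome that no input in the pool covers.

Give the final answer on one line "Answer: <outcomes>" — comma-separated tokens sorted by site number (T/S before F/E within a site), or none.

test 1 (m=8, s=5) hits B1=F, B2=F, B4=F
test 2 (m=6, s=4) hits B1=T, B4=F
test 3 (m=11, s=6) hits B1=F, B2=T, B3=T, B4=F
test 4 (m=5, s=8) hits B1=F, B2=F, B4=T
test 5 (m=3, s=7) hits B1=F, B2=F, B4=T
test 6 (m=11, s=4) hits B1=F, B2=F, B4=F
union over the pool: B1=T, B1=F, B2=T, B2=F, B3=T, B4=T, B4=F
uncovered (1 of 8): B3=F

Answer: B3=F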